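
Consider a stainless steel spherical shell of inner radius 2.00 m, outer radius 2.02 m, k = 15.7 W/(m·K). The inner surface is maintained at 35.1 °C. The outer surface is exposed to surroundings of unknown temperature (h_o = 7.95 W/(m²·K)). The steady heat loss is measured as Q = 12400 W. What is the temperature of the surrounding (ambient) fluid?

Sum the resistances:
  R_stainless steel = (1/2.00 − 1/2.02)/(4πk) = 0.004950/(4π·15.7) = 2.509×10^-5 K/W
  R_conv,out = 1/(4πr²h) = 1/(4π·2.02²·7.95) = 0.002453 K/W
ΣR = 0.002478 K/W
ΔT = Q·ΣR = 12400 × 0.002478 = 30.73 K
Heat flows outward, so T_out = T_in − ΔT = 35.1 − 30.73 = 4.37 °C

T_out = 4.37 °C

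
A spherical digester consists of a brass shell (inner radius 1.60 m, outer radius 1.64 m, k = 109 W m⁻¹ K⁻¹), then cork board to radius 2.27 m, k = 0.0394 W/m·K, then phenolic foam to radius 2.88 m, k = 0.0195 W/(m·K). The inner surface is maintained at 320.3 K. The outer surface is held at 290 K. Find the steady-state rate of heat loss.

Q = 41.9 W

Series thermal resistances, inner to outer:
  R_brass = (1/1.60 − 1/1.64)/(4πk) = 0.01524/(4π·109) = 1.113×10^-5 K/W
  R_cork board = (1/1.64 − 1/2.27)/(4πk) = 0.1692/(4π·0.0394) = 0.3418 K/W
  R_phenolic foam = (1/2.27 − 1/2.88)/(4πk) = 0.09331/(4π·0.0195) = 0.3808 K/W
ΣR = 1.113×10^-5 + 0.3418 + 0.3808 = 0.7226 K/W
Q = ΔT/ΣR = (320.3 K − 290 K)/0.7226 = 41.9 W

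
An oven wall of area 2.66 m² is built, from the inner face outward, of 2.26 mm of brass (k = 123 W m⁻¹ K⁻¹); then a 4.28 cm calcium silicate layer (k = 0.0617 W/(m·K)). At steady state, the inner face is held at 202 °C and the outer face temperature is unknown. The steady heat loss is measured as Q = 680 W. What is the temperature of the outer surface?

T_out = 24.7 °C

Sum the resistances:
  R_brass = L/(kA) = 0.00226/(123·2.66) = 6.908×10^-6 K/W
  R_calcium silicate = L/(kA) = 0.0428/(0.0617·2.66) = 0.2608 K/W
ΣR = 0.2608 K/W
ΔT = Q·ΣR = 680 × 0.2608 = 177.3 K
Heat flows outward, so T_out = T_in − ΔT = 202 − 177.3 = 24.7 °C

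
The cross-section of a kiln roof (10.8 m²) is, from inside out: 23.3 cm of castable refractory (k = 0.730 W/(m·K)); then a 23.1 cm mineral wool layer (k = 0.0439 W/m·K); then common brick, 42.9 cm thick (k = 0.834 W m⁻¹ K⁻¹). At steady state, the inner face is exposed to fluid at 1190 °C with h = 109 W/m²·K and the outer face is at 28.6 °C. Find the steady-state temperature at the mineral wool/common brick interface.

Series thermal resistances, inner to outer:
  R_conv,in = 1/(hA) = 1/(109·10.8) = 8.495×10^-4 K/W
  R_castable refractory = L/(kA) = 0.233/(0.730·10.8) = 0.02955 K/W
  R_mineral wool = L/(kA) = 0.231/(0.0439·10.8) = 0.4872 K/W
  R_common brick = L/(kA) = 0.429/(0.834·10.8) = 0.04763 K/W
ΣR = 8.495×10^-4 + 0.02955 + 0.4872 + 0.04763 = 0.5652 K/W
Q = ΔT/ΣR = (1190 °C − 28.6 °C)/0.5652 = 2055 W
From the inner boundary to the mineral wool/common brick interface, ΣR_partial = 0.5176 K/W.
T_interface = T_in − Q·ΣR_partial = 1190 °C − (2055)(0.5176) = 126 °C

T = 126 °C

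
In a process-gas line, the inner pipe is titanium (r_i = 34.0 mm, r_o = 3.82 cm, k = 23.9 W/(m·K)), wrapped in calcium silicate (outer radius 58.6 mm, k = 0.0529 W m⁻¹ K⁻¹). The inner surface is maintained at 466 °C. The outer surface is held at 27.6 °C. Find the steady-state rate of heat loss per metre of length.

Q' = 340 W/m

Series thermal resistances, inner to outer:
  R'_titanium = ln(0.0382/0.0340)/(2πk) = 0.1165/(2π·23.9) = 7.756×10^-4 m·K/W
  R'_calcium silicate = ln(0.0586/0.0382)/(2πk) = 0.4279/(2π·0.0529) = 1.287 m·K/W
ΣR = 7.756×10^-4 + 1.287 = 1.288 m·K/W
Q' = ΔT/ΣR = (466 °C − 27.6 °C)/1.288 = 340 W/m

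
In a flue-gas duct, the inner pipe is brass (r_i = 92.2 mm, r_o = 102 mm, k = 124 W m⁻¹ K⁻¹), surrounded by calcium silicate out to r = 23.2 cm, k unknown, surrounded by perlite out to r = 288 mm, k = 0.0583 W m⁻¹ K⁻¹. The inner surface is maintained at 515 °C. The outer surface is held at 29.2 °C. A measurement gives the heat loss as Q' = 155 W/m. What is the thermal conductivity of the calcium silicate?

k = 0.0514 W/m·K

ΣR = ΔT/Q' = |515 − 29.2|/155 = 3.134 m·K/W
Known resistances:
  R'_brass = ln(0.102/0.0922)/(2πk) = 0.1010/(2π·124) = 1.297×10^-4 m·K/W
  R'_perlite = ln(0.288/0.232)/(2πk) = 0.2162/(2π·0.0583) = 0.5903 m·K/W
R_calcium silicate = ΣR − ΣR_known = 3.134 − 0.5904 = 2.544 m·K/W
ln(r₂/r₁)/(2πk) = 2.544 ⇒ k = 0.8218/(2π·2.544) = 0.0514 W/m·K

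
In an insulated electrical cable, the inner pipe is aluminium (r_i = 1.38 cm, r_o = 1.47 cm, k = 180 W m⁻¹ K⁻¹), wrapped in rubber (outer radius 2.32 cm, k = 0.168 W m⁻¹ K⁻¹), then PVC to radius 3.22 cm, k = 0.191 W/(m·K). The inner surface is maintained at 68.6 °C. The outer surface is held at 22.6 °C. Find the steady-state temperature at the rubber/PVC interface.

Resistance network (inner→outer):
  R'_aluminium = ln(0.0147/0.0138)/(2πk) = 0.06318/(2π·180) = 5.586×10^-5 m·K/W
  R'_rubber = ln(0.0232/0.0147)/(2πk) = 0.4563/(2π·0.168) = 0.4323 m·K/W
  R'_PVC = ln(0.0322/0.0232)/(2πk) = 0.3278/(2π·0.191) = 0.2732 m·K/W
ΣR = 5.586×10^-5 + 0.4323 + 0.2732 = 0.7056 m·K/W
Q' = ΔT/ΣR = (68.6 °C − 22.6 °C)/0.7056 = 65.19 W/m
From the inner boundary to the rubber/PVC interface, ΣR_partial = 0.4324 m·K/W.
T_interface = T_in − Q'·ΣR_partial = 68.6 °C − (65.19)(0.4324) = 40.4 °C

T = 40.4 °C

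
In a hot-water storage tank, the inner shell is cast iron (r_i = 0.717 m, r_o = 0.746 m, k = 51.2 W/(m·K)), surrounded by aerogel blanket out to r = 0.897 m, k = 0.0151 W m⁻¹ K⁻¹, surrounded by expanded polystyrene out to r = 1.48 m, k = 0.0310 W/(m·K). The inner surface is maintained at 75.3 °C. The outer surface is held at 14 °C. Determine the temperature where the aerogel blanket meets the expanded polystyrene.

Series thermal resistances, inner to outer:
  R_cast iron = (1/0.717 − 1/0.746)/(4πk) = 0.05422/(4π·51.2) = 8.427×10^-5 K/W
  R_aerogel blanket = (1/0.746 − 1/0.897)/(4πk) = 0.2257/(4π·0.0151) = 1.189 K/W
  R_expanded polystyrene = (1/0.897 − 1/1.48)/(4πk) = 0.4392/(4π·0.0310) = 1.127 K/W
ΣR = 8.427×10^-5 + 1.189 + 1.127 = 2.316 K/W
Q = ΔT/ΣR = (75.3 °C − 14 °C)/2.316 = 26.47 W
From the inner boundary to the aerogel blanket/expanded polystyrene interface, ΣR_partial = 1.189 K/W.
T_interface = T_in − Q·ΣR_partial = 75.3 °C − (26.47)(1.189) = 43.8 °C

T = 43.8 °C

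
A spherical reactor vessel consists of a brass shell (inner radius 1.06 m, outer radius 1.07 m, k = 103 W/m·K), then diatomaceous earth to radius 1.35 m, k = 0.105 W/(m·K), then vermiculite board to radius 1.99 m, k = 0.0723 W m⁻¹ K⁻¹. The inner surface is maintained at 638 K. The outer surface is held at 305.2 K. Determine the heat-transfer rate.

Q = 813 W

Resistance network (inner→outer):
  R_brass = (1/1.06 − 1/1.07)/(4πk) = 0.008817/(4π·103) = 6.812×10^-6 K/W
  R_diatomaceous earth = (1/1.07 − 1/1.35)/(4πk) = 0.1938/(4π·0.105) = 0.1469 K/W
  R_vermiculite board = (1/1.35 − 1/1.99)/(4πk) = 0.2382/(4π·0.0723) = 0.2622 K/W
ΣR = 6.812×10^-6 + 0.1469 + 0.2622 = 0.4091 K/W
Q = ΔT/ΣR = (638 K − 305.2 K)/0.4091 = 813 W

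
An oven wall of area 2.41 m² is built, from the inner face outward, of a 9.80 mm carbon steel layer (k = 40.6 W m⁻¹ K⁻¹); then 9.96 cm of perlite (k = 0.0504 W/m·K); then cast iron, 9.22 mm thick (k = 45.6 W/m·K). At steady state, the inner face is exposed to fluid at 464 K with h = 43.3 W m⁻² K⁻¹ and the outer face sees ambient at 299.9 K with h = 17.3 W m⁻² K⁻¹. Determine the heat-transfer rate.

Q = 192 W

Treat each layer as a resistance in series:
  R_conv,in = 1/(hA) = 1/(43.3·2.41) = 0.009583 K/W
  R_carbon steel = L/(kA) = 0.00980/(40.6·2.41) = 1.002×10^-4 K/W
  R_perlite = L/(kA) = 0.0996/(0.0504·2.41) = 0.8200 K/W
  R_cast iron = L/(kA) = 0.00922/(45.6·2.41) = 8.390×10^-5 K/W
  R_conv,out = 1/(hA) = 1/(17.3·2.41) = 0.02398 K/W
ΣR = 0.009583 + 1.002×10^-4 + 0.8200 + 8.390×10^-5 + 0.02398 = 0.8537 K/W
Q = ΔT/ΣR = (464 K − 299.9 K)/0.8537 = 192 W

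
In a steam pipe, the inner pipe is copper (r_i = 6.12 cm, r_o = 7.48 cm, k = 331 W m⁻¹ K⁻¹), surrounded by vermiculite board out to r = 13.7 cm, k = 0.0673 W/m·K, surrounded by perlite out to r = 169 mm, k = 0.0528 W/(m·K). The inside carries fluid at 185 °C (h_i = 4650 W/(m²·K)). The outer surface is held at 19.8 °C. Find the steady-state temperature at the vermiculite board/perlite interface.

T = 70.4 °C

Series thermal resistances, inner to outer:
  R'_conv,in = 1/(2πr h) = 1/(2π·0.0612·4650) = 5.593×10^-4 m·K/W
  R'_copper = ln(0.0748/0.0612)/(2πk) = 0.2007/(2π·331) = 9.649×10^-5 m·K/W
  R'_vermiculite board = ln(0.137/0.0748)/(2πk) = 0.6052/(2π·0.0673) = 1.431 m·K/W
  R'_perlite = ln(0.169/0.137)/(2πk) = 0.2099/(2π·0.0528) = 0.6328 m·K/W
ΣR = 5.593×10^-4 + 9.649×10^-5 + 1.431 + 0.6328 = 2.064 m·K/W
Q' = ΔT/ΣR = (185 °C − 19.8 °C)/2.064 = 80.04 W/m
From the inner boundary to the vermiculite board/perlite interface, ΣR_partial = 1.432 m·K/W.
T_interface = T_in − Q'·ΣR_partial = 185 °C − (80.04)(1.432) = 70.4 °C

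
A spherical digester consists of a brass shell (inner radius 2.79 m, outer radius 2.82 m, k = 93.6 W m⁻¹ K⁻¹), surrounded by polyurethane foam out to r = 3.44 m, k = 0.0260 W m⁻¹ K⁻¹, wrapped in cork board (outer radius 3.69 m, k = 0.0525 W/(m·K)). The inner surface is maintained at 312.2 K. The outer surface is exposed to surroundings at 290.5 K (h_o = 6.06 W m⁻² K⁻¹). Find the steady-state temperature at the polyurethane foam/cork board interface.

T = 293.5 K

Series thermal resistances, inner to outer:
  R_brass = (1/2.79 − 1/2.82)/(4πk) = 0.003813/(4π·93.6) = 3.242×10^-6 K/W
  R_polyurethane foam = (1/2.82 − 1/3.44)/(4πk) = 0.06391/(4π·0.0260) = 0.1956 K/W
  R_cork board = (1/3.44 − 1/3.69)/(4πk) = 0.01969/(4π·0.0525) = 0.02985 K/W
  R_conv,out = 1/(4πr²h) = 1/(4π·3.69²·6.06) = 9.644×10^-4 K/W
ΣR = 3.242×10^-6 + 0.1956 + 0.02985 + 9.644×10^-4 = 0.2264 K/W
Q = ΔT/ΣR = (312.2 K − 290.5 K)/0.2264 = 95.85 W
From the inner boundary to the polyurethane foam/cork board interface, ΣR_partial = 0.1956 K/W.
T_interface = T_in − Q·ΣR_partial = 312.2 K − (95.85)(0.1956) = 293.5 K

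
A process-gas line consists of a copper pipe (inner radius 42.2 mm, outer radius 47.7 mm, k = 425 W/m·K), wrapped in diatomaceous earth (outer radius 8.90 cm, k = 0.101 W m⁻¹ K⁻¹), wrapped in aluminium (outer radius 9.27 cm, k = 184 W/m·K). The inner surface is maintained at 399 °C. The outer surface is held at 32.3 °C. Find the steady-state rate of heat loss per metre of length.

Treat each layer as a resistance in series:
  R'_copper = ln(0.0477/0.0422)/(2πk) = 0.1225/(2π·425) = 4.588×10^-5 m·K/W
  R'_diatomaceous earth = ln(0.0890/0.0477)/(2πk) = 0.6237/(2π·0.101) = 0.9828 m·K/W
  R'_aluminium = ln(0.0927/0.0890)/(2πk) = 0.04073/(2π·184) = 3.523×10^-5 m·K/W
ΣR = 4.588×10^-5 + 0.9828 + 3.523×10^-5 = 0.9829 m·K/W
Q' = ΔT/ΣR = (399 °C − 32.3 °C)/0.9829 = 373 W/m

Q' = 373 W/m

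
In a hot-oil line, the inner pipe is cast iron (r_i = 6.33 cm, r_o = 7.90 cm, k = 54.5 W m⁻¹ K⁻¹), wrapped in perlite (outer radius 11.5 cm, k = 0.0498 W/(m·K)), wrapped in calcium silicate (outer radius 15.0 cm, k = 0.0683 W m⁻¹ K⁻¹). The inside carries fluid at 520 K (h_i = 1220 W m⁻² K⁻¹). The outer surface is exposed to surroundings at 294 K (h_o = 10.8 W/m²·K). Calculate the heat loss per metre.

Q' = 118 W/m

Treat each layer as a resistance in series:
  R'_conv,in = 1/(2πr h) = 1/(2π·0.0633·1220) = 0.002061 m·K/W
  R'_cast iron = ln(0.0790/0.0633)/(2πk) = 0.2216/(2π·54.5) = 6.470×10^-4 m·K/W
  R'_perlite = ln(0.115/0.0790)/(2πk) = 0.3755/(2π·0.0498) = 1.200 m·K/W
  R'_calcium silicate = ln(0.150/0.115)/(2πk) = 0.2657/(2π·0.0683) = 0.6192 m·K/W
  R'_conv,out = 1/(2πr h) = 1/(2π·0.150·10.8) = 0.09824 m·K/W
ΣR = 0.002061 + 6.470×10^-4 + 1.200 + 0.6192 + 0.09824 = 1.920 m·K/W
Q' = ΔT/ΣR = (520 K − 294 K)/1.920 = 118 W/m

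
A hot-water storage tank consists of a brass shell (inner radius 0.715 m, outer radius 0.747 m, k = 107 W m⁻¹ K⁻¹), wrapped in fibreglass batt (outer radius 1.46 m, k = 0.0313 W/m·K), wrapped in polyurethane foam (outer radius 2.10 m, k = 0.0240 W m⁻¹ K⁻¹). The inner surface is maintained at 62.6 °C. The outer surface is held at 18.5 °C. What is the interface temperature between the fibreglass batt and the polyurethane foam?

T = 31.5 °C

Treat each layer as a resistance in series:
  R_brass = (1/0.715 − 1/0.747)/(4πk) = 0.05991/(4π·107) = 4.456×10^-5 K/W
  R_fibreglass batt = (1/0.747 − 1/1.46)/(4πk) = 0.6538/(4π·0.0313) = 1.662 K/W
  R_polyurethane foam = (1/1.46 − 1/2.10)/(4πk) = 0.2087/(4π·0.0240) = 0.6921 K/W
ΣR = 4.456×10^-5 + 1.662 + 0.6921 = 2.354 K/W
Q = ΔT/ΣR = (62.6 °C − 18.5 °C)/2.354 = 18.73 W
From the inner boundary to the fibreglass batt/polyurethane foam interface, ΣR_partial = 1.662 K/W.
T_interface = T_in − Q·ΣR_partial = 62.6 °C − (18.73)(1.662) = 31.5 °C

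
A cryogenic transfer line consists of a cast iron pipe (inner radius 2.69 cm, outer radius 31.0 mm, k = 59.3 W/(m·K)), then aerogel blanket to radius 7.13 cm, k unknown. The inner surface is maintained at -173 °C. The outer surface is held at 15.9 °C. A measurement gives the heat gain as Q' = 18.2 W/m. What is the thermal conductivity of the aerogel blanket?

k = 0.0128 W/m·K

ΣR = ΔT/Q' = |-173 − 15.9|/18.2 = 10.38 m·K/W
Known resistances:
  R'_cast iron = ln(0.0310/0.0269)/(2πk) = 0.1419/(2π·59.3) = 3.807×10^-4 m·K/W
R_aerogel blanket = ΣR − ΣR_known = 10.38 − 3.807×10^-4 = 10.38 m·K/W
ln(r₂/r₁)/(2πk) = 10.38 ⇒ k = 0.8329/(2π·10.38) = 0.0128 W/m·K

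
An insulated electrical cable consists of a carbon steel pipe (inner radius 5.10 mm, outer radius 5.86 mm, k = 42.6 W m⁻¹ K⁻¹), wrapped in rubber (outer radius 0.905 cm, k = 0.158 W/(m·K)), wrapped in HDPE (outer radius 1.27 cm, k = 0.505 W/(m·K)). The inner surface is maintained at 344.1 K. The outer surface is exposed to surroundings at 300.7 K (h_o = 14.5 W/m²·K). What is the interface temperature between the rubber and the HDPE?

T = 330.6 K

Resistance network (inner→outer):
  R'_carbon steel = ln(0.00586/0.00510)/(2πk) = 0.1389/(2π·42.6) = 5.190×10^-4 m·K/W
  R'_rubber = ln(0.00905/0.00586)/(2πk) = 0.4346/(2π·0.158) = 0.4378 m·K/W
  R'_HDPE = ln(0.0127/0.00905)/(2πk) = 0.3388/(2π·0.505) = 0.1068 m·K/W
  R'_conv,out = 1/(2πr h) = 1/(2π·0.0127·14.5) = 0.8643 m·K/W
ΣR = 5.190×10^-4 + 0.4378 + 0.1068 + 0.8643 = 1.409 m·K/W
Q' = ΔT/ΣR = (344.1 K − 300.7 K)/1.409 = 30.80 W/m
From the inner boundary to the rubber/HDPE interface, ΣR_partial = 0.4383 m·K/W.
T_interface = T_in − Q'·ΣR_partial = 344.1 K − (30.80)(0.4383) = 330.6 K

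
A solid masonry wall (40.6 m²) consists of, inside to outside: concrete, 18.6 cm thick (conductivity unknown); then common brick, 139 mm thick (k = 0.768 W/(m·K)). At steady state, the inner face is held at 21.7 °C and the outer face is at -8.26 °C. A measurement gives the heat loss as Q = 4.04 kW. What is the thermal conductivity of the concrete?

k = 1.55 W/m·K

ΣR = ΔT/Q = |21.7 − -8.26|/4040 = 0.007416 K/W
Known resistances:
  R_common brick = L/(kA) = 0.139/(0.768·40.6) = 0.004458 K/W
R_concrete = ΣR − ΣR_known = 0.007416 − 0.004458 = 0.002958 K/W
L/(kA) = 0.002958 ⇒ k = 0.186/(0.002958·40.6) = 1.55 W/m·K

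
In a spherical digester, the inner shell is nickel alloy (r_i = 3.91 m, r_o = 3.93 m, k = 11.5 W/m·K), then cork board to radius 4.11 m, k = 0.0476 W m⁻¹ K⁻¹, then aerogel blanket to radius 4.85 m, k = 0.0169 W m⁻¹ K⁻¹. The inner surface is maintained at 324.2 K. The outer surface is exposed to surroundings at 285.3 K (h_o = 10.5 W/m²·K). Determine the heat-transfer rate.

Q = 201 W

Treat each layer as a resistance in series:
  R_nickel alloy = (1/3.91 − 1/3.93)/(4πk) = 0.001302/(4π·11.5) = 9.006×10^-6 K/W
  R_cork board = (1/3.93 − 1/4.11)/(4πk) = 0.01114/(4π·0.0476) = 0.01863 K/W
  R_aerogel blanket = (1/4.11 − 1/4.85)/(4πk) = 0.03712/(4π·0.0169) = 0.1748 K/W
  R_conv,out = 1/(4πr²h) = 1/(4π·4.85²·10.5) = 3.222×10^-4 K/W
ΣR = 9.006×10^-6 + 0.01863 + 0.1748 + 3.222×10^-4 = 0.1938 K/W
Q = ΔT/ΣR = (324.2 K − 285.3 K)/0.1938 = 201 W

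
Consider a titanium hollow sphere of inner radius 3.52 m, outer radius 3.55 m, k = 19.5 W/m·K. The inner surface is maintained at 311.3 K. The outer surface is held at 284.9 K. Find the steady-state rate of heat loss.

Q = 4πk·ΔT/(1/r₁ − 1/r₂) = 4π × 19.5 × 26.4 / (1/3.52 − 1/3.55) = 2.69×10^6 W

Q = 2690 kW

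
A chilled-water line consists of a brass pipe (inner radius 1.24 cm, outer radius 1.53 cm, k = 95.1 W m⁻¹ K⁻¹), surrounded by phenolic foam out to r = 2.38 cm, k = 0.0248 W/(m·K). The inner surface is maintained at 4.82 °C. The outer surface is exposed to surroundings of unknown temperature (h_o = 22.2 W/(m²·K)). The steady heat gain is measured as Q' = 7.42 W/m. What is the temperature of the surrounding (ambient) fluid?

Series resistances:
  R'_brass = ln(0.0153/0.0124)/(2πk) = 0.2102/(2π·95.1) = 3.517×10^-4 m·K/W
  R'_phenolic foam = ln(0.0238/0.0153)/(2πk) = 0.4418/(2π·0.0248) = 2.835 m·K/W
  R'_conv,out = 1/(2πr h) = 1/(2π·0.0238·22.2) = 0.3012 m·K/W
ΣR = 3.137 m·K/W
ΔT = Q'·ΣR = 7.42 × 3.137 = 23.28 K
Heat flows inward, so T_out = T_in + ΔT = 4.82 + 23.28 = 28.1 °C

T_out = 28.1 °C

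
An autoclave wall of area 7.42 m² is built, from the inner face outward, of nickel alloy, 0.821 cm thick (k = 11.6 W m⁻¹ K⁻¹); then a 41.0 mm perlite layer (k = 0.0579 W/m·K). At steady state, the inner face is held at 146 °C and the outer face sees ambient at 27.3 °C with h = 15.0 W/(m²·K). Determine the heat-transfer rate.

Series thermal resistances, inner to outer:
  R_nickel alloy = L/(kA) = 0.00821/(11.6·7.42) = 9.539×10^-5 K/W
  R_perlite = L/(kA) = 0.0410/(0.0579·7.42) = 0.09543 K/W
  R_conv,out = 1/(hA) = 1/(15.0·7.42) = 0.008985 K/W
ΣR = 9.539×10^-5 + 0.09543 + 0.008985 = 0.1045 K/W
Q = ΔT/ΣR = (146 °C − 27.3 °C)/0.1045 = 1140 W

Q = 1140 W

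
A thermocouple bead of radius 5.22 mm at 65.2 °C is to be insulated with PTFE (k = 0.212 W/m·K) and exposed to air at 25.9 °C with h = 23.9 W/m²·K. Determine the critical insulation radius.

For a sphere, r_cr = 2k_ins/h = 2·0.212/23.9 = 0.0177 m = 1.77 cm

r_cr = 1.77 cm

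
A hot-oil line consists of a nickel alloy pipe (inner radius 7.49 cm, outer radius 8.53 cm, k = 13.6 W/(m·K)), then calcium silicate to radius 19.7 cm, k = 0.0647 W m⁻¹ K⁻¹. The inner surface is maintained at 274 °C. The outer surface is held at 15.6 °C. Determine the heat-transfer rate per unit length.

Resistance network (inner→outer):
  R'_nickel alloy = ln(0.0853/0.0749)/(2πk) = 0.1300/(2π·13.6) = 0.001522 m·K/W
  R'_calcium silicate = ln(0.197/0.0853)/(2πk) = 0.8370/(2π·0.0647) = 2.059 m·K/W
ΣR = 0.001522 + 2.059 = 2.061 m·K/W
Q' = ΔT/ΣR = (274 °C − 15.6 °C)/2.061 = 125 W/m

Q' = 125 W/m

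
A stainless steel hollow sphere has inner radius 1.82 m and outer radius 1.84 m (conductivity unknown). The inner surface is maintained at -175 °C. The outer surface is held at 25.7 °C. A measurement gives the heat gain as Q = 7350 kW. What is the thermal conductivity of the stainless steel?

k = 17.4 W/m·K

ΣR = ΔT/Q = |-175 − 25.7|/7.35×10^6 = 2.731×10^-5 K/W
(1/r₁−1/r₂)/(4πk) = 2.731×10^-5 ⇒ k = 0.005972/(4π·2.731×10^-5) = 17.4 W/m·K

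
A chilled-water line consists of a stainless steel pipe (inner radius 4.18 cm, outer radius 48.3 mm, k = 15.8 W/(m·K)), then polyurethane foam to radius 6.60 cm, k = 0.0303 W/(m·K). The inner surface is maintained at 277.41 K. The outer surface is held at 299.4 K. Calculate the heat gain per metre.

Treat each layer as a resistance in series:
  R'_stainless steel = ln(0.0483/0.0418)/(2πk) = 0.1445/(2π·15.8) = 0.001456 m·K/W
  R'_polyurethane foam = ln(0.0660/0.0483)/(2πk) = 0.3122/(2π·0.0303) = 1.640 m·K/W
ΣR = 0.001456 + 1.640 = 1.641 m·K/W
Q' = ΔT/ΣR = (277.41 K − 299.4 K)/1.641 = -13.4 W/m
(Negative Q' ⇒ heat flows inward; heat gain = 13.4 W/m.)

Q' = 13.4 W/m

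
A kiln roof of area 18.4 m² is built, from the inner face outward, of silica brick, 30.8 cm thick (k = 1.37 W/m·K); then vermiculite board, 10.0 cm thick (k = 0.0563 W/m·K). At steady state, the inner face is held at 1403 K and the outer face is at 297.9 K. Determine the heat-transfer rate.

Series thermal resistances, inner to outer:
  R_silica brick = L/(kA) = 0.308/(1.37·18.4) = 0.01222 K/W
  R_vermiculite board = L/(kA) = 0.100/(0.0563·18.4) = 0.09653 K/W
ΣR = 0.01222 + 0.09653 = 0.1087 K/W
Q = ΔT/ΣR = (1403 K − 297.9 K)/0.1087 = 10200 W

Q = 10200 W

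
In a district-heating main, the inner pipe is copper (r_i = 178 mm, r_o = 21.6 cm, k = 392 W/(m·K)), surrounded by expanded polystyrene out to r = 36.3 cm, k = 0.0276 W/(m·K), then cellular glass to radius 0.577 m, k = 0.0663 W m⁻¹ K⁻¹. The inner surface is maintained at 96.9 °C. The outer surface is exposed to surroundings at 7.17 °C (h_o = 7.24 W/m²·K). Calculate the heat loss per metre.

Q' = 21.7 W/m

Treat each layer as a resistance in series:
  R'_copper = ln(0.216/0.178)/(2πk) = 0.1935/(2π·392) = 7.856×10^-5 m·K/W
  R'_expanded polystyrene = ln(0.363/0.216)/(2πk) = 0.5191/(2π·0.0276) = 2.994 m·K/W
  R'_cellular glass = ln(0.577/0.363)/(2πk) = 0.4634/(2π·0.0663) = 1.112 m·K/W
  R'_conv,out = 1/(2πr h) = 1/(2π·0.577·7.24) = 0.03810 m·K/W
ΣR = 7.856×10^-5 + 2.994 + 1.112 + 0.03810 = 4.144 m·K/W
Q' = ΔT/ΣR = (96.9 °C − 7.17 °C)/4.144 = 21.7 W/m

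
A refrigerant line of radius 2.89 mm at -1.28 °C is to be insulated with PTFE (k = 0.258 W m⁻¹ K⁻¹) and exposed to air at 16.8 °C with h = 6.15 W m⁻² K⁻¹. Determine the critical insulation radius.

r_cr = 4.20 cm

For a cylinder, r_cr = k_ins/h = 0.258/6.15 = 0.0420 m = 4.20 cm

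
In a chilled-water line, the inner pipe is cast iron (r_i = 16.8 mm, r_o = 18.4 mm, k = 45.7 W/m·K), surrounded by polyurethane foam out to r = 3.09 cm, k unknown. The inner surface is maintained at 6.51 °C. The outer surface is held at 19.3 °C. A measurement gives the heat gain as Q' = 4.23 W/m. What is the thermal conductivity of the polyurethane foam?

ΣR = ΔT/Q' = |6.51 − 19.3|/4.23 = 3.024 m·K/W
Known resistances:
  R'_cast iron = ln(0.0184/0.0168)/(2πk) = 0.09097/(2π·45.7) = 3.168×10^-4 m·K/W
R_polyurethane foam = ΣR − ΣR_known = 3.024 − 3.168×10^-4 = 3.024 m·K/W
ln(r₂/r₁)/(2πk) = 3.024 ⇒ k = 0.5184/(2π·3.024) = 0.0273 W/m·K

k = 0.0273 W/m·K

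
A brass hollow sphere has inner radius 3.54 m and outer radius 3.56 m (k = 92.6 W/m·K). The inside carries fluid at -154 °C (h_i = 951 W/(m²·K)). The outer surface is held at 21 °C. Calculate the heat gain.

Series thermal resistances, inner to outer:
  R_conv,in = 1/(4πr²h) = 1/(4π·3.54²·951) = 6.677×10^-6 K/W
  R_brass = (1/3.54 − 1/3.56)/(4πk) = 0.001587/(4π·92.6) = 1.364×10^-6 K/W
ΣR = 6.677×10^-6 + 1.364×10^-6 = 8.041×10^-6 K/W
Q = ΔT/ΣR = (-154 °C − 21 °C)/8.041×10^-6 = -2.18×10^7 W
(Negative Q ⇒ heat flows inward; heat gain = 2.18×10^7 W.)

Q = 21800 kW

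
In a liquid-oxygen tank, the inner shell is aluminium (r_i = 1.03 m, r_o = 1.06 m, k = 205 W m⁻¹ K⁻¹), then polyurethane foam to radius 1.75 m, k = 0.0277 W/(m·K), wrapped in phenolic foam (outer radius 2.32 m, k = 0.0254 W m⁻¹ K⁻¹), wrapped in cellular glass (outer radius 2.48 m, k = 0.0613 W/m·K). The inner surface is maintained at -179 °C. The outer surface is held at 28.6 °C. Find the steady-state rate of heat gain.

Q = 134 W

Treat each layer as a resistance in series:
  R_aluminium = (1/1.03 − 1/1.06)/(4πk) = 0.02748/(4π·205) = 1.067×10^-5 K/W
  R_polyurethane foam = (1/1.06 − 1/1.75)/(4πk) = 0.3720/(4π·0.0277) = 1.069 K/W
  R_phenolic foam = (1/1.75 − 1/2.32)/(4πk) = 0.1404/(4π·0.0254) = 0.4399 K/W
  R_cellular glass = (1/2.32 − 1/2.48)/(4πk) = 0.02781/(4π·0.0613) = 0.03610 K/W
ΣR = 1.067×10^-5 + 1.069 + 0.4399 + 0.03610 = 1.545 K/W
Q = ΔT/ΣR = (-179 °C − 28.6 °C)/1.545 = -134 W
(Negative Q ⇒ heat flows inward; heat gain = 134 W.)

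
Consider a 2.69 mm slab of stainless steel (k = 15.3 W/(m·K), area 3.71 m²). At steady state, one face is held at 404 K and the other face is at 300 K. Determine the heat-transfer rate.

Q = 2.19×10^6 W

Q = kA·ΔT/L = 15.3 × 3.71 × |404 K − 300 K| / 0.00269 = 2.19×10^6 W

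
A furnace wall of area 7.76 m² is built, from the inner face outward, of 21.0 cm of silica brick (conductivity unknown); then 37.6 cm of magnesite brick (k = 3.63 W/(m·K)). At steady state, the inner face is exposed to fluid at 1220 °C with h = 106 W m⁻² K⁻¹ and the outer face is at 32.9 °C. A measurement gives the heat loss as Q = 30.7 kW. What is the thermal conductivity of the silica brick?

k = 1.12 W/m·K

ΣR = ΔT/Q = |1220 − 32.9|/30700 = 0.03867 K/W
Known resistances:
  R_conv,in = 1/(hA) = 1/(106·7.76) = 0.001216 K/W
  R_magnesite brick = L/(kA) = 0.376/(3.63·7.76) = 0.01335 K/W
R_silica brick = ΣR − ΣR_known = 0.03867 − 0.01457 = 0.02410 K/W
L/(kA) = 0.02410 ⇒ k = 0.210/(0.02410·7.76) = 1.12 W/m·K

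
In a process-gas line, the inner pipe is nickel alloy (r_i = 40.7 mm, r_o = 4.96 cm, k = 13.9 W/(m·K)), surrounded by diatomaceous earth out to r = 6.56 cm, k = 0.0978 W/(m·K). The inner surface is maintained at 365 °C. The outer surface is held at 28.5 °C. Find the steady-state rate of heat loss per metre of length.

Treat each layer as a resistance in series:
  R'_nickel alloy = ln(0.0496/0.0407)/(2πk) = 0.1978/(2π·13.9) = 0.002264 m·K/W
  R'_diatomaceous earth = ln(0.0656/0.0496)/(2πk) = 0.2796/(2π·0.0978) = 0.4550 m·K/W
ΣR = 0.002264 + 0.4550 = 0.4573 m·K/W
Q' = ΔT/ΣR = (365 °C − 28.5 °C)/0.4573 = 736 W/m

Q' = 736 W/m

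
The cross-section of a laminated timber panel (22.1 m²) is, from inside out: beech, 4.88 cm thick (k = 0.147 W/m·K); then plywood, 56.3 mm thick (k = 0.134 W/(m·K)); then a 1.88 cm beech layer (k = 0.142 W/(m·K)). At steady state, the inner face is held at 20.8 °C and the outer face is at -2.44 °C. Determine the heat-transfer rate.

Q = 581 W

Resistance network (inner→outer):
  R_beech = L/(kA) = 0.0488/(0.147·22.1) = 0.01502 K/W
  R_plywood = L/(kA) = 0.0563/(0.134·22.1) = 0.01901 K/W
  R_beech = L/(kA) = 0.0188/(0.142·22.1) = 0.005991 K/W
ΣR = 0.01502 + 0.01901 + 0.005991 = 0.04002 K/W
Q = ΔT/ΣR = (20.8 °C − -2.44 °C)/0.04002 = 581 W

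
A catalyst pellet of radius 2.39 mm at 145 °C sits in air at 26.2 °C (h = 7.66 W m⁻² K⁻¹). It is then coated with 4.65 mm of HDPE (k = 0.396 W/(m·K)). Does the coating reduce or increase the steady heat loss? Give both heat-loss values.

Critical radius for a sphere: r_cr = 2k/h = 0.103 m = 10.3 cm.
Outer radius after coating: r₂ = 0.00239 + 0.00465 = 0.00704 m.
Since r₁ < r_cr and r₂ ≤ r_cr, the coating moves toward the maximum at r_cr — heat loss rises.
Bare: R = 1/(4πr₁²h) = 1819 K/W; Q = 118.8/1819 = 0.0653 W.
Coated: R = R_cond + R_conv = 265.1 K/W; Q = 118.8/265.1 = 0.448 W.

increases: 0.0653 → 0.448 W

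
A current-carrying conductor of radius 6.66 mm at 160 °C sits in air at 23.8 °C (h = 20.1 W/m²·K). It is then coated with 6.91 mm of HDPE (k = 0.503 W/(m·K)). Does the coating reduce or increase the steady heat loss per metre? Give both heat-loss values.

Critical radius for a cylinder: r_cr = k/h = 0.0250 m = 2.50 cm.
Outer radius after coating: r₂ = 0.00666 + 0.00691 = 0.01357 m.
Since r₁ < r_cr and r₂ ≤ r_cr, the coating moves toward the maximum at r_cr — heat loss rises.
Bare: R = 1/(2πr₁h) = 1.189 m·K/W; Q = 136.2/1.189 = 115 W/m.
Coated: R = R_cond + R_conv = 0.8087 m·K/W; Q = 136.2/0.8087 = 168 W/m.

increases: 115 → 168 W/m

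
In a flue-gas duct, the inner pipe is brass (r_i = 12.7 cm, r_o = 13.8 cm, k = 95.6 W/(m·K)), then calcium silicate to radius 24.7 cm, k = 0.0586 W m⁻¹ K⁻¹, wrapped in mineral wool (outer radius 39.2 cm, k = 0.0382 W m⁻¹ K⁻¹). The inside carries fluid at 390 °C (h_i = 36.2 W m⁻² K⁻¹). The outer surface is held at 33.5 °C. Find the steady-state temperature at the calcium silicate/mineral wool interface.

Series thermal resistances, inner to outer:
  R'_conv,in = 1/(2πr h) = 1/(2π·0.127·36.2) = 0.03462 m·K/W
  R'_brass = ln(0.138/0.127)/(2πk) = 0.08307/(2π·95.6) = 1.383×10^-4 m·K/W
  R'_calcium silicate = ln(0.247/0.138)/(2πk) = 0.5821/(2π·0.0586) = 1.581 m·K/W
  R'_mineral wool = ln(0.392/0.247)/(2πk) = 0.4619/(2π·0.0382) = 1.924 m·K/W
ΣR = 0.03462 + 1.383×10^-4 + 1.581 + 1.924 = 3.540 m·K/W
Q' = ΔT/ΣR = (390 °C − 33.5 °C)/3.540 = 100.7 W/m
From the inner boundary to the calcium silicate/mineral wool interface, ΣR_partial = 1.616 m·K/W.
T_interface = T_in − Q'·ΣR_partial = 390 °C − (100.7)(1.616) = 227 °C

T = 227 °C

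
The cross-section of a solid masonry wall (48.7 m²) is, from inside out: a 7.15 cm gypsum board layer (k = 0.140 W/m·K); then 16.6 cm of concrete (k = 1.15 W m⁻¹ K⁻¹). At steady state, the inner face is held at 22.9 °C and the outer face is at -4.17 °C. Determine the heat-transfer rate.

Series thermal resistances, inner to outer:
  R_gypsum board = L/(kA) = 0.0715/(0.140·48.7) = 0.01049 K/W
  R_concrete = L/(kA) = 0.166/(1.15·48.7) = 0.002964 K/W
ΣR = 0.01049 + 0.002964 = 0.01345 K/W
Q = ΔT/ΣR = (22.9 °C − -4.17 °C)/0.01345 = 2010 W

Q = 2.01 kW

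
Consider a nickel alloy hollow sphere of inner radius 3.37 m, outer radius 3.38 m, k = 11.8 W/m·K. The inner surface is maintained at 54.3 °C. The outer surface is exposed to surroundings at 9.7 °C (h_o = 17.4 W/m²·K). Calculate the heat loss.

Resistance network (inner→outer):
  R_nickel alloy = (1/3.37 − 1/3.38)/(4πk) = 8.779×10^-4/(4π·11.8) = 5.921×10^-6 K/W
  R_conv,out = 1/(4πr²h) = 1/(4π·3.38²·17.4) = 4.003×10^-4 K/W
ΣR = 5.921×10^-6 + 4.003×10^-4 = 4.062×10^-4 K/W
Q = ΔT/ΣR = (54.3 °C − 9.7 °C)/4.062×10^-4 = 1.10×10^5 W

Q = 1.10×10^5 W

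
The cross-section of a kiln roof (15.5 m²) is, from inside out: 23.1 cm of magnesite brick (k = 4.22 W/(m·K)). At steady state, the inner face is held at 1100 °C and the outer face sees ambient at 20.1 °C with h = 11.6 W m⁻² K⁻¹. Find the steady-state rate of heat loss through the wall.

Q = 119 kW

Treat each layer as a resistance in series:
  R_magnesite brick = L/(kA) = 0.231/(4.22·15.5) = 0.003532 K/W
  R_conv,out = 1/(hA) = 1/(11.6·15.5) = 0.005562 K/W
ΣR = 0.003532 + 0.005562 = 0.009094 K/W
Q = ΔT/ΣR = (1100 °C − 20.1 °C)/0.009094 = 1.19×10^5 W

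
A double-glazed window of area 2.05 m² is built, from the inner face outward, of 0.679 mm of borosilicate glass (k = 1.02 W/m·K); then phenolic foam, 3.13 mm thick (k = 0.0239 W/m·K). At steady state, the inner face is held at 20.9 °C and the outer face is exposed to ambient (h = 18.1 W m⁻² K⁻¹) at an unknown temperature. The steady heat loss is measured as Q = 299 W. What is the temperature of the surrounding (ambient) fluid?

Sum the resistances:
  R_borosilicate glass = L/(kA) = 6.79×10^-4/(1.02·2.05) = 3.247×10^-4 K/W
  R_phenolic foam = L/(kA) = 0.00313/(0.0239·2.05) = 0.06388 K/W
  R_conv,out = 1/(hA) = 1/(18.1·2.05) = 0.02695 K/W
ΣR = 0.09116 K/W
ΔT = Q·ΣR = 299 × 0.09116 = 27.26 K
Heat flows outward, so T_out = T_in − ΔT = 20.9 − 27.26 = -6.36 °C

T_out = -6.36 °C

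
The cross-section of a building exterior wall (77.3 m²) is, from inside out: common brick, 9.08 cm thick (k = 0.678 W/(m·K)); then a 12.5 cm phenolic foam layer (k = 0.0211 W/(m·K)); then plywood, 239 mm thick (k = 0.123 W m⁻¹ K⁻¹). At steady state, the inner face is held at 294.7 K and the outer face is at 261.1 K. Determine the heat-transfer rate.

Q = 325 W

Resistance network (inner→outer):
  R_common brick = L/(kA) = 0.0908/(0.678·77.3) = 0.001733 K/W
  R_phenolic foam = L/(kA) = 0.125/(0.0211·77.3) = 0.07664 K/W
  R_plywood = L/(kA) = 0.239/(0.123·77.3) = 0.02514 K/W
ΣR = 0.001733 + 0.07664 + 0.02514 = 0.1035 K/W
Q = ΔT/ΣR = (294.7 K − 261.1 K)/0.1035 = 325 W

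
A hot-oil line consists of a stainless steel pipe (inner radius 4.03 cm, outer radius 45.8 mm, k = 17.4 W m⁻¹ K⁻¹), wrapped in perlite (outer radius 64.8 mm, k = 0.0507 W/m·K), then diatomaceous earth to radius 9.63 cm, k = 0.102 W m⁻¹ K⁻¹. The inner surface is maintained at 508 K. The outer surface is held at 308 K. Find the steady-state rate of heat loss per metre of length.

Q' = 117 W/m

Resistance network (inner→outer):
  R'_stainless steel = ln(0.0458/0.0403)/(2πk) = 0.1279/(2π·17.4) = 0.001170 m·K/W
  R'_perlite = ln(0.0648/0.0458)/(2πk) = 0.3470/(2π·0.0507) = 1.089 m·K/W
  R'_diatomaceous earth = ln(0.0963/0.0648)/(2πk) = 0.3962/(2π·0.102) = 0.6181 m·K/W
ΣR = 0.001170 + 1.089 + 0.6181 = 1.708 m·K/W
Q' = ΔT/ΣR = (508 K − 308 K)/1.708 = 117 W/m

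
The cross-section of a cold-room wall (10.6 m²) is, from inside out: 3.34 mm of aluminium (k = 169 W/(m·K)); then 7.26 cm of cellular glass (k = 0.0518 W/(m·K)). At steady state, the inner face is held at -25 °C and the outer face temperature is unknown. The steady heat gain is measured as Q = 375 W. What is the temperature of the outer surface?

Sum the resistances:
  R_aluminium = L/(kA) = 0.00334/(169·10.6) = 1.864×10^-6 K/W
  R_cellular glass = L/(kA) = 0.0726/(0.0518·10.6) = 0.1322 K/W
ΣR = 0.1322 K/W
ΔT = Q·ΣR = 375 × 0.1322 = 49.58 K
Heat flows inward, so T_out = T_in + ΔT = -25 + 49.58 = 24.6 °C

T_out = 24.6 °C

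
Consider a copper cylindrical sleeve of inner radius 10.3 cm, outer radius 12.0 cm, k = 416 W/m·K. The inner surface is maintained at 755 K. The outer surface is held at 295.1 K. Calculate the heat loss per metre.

Q' = 7.87×10^6 W/m

Q' = 2πk·ΔT/ln(r₂/r₁) = 2π × 416 × 459.9 / ln(0.120/0.103) = 7.87×10^6 W/m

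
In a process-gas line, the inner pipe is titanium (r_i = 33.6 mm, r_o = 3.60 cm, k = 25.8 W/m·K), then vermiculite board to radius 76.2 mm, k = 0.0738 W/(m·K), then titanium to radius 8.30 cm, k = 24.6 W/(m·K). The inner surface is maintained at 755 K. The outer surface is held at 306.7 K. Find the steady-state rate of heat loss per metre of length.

Treat each layer as a resistance in series:
  R'_titanium = ln(0.0360/0.0336)/(2πk) = 0.06899/(2π·25.8) = 4.256×10^-4 m·K/W
  R'_vermiculite board = ln(0.0762/0.0360)/(2πk) = 0.7498/(2π·0.0738) = 1.617 m·K/W
  R'_titanium = ln(0.0830/0.0762)/(2πk) = 0.08548/(2π·24.6) = 5.530×10^-4 m·K/W
ΣR = 4.256×10^-4 + 1.617 + 5.530×10^-4 = 1.618 m·K/W
Q' = ΔT/ΣR = (755 K − 306.7 K)/1.618 = 277 W/m

Q' = 277 W/m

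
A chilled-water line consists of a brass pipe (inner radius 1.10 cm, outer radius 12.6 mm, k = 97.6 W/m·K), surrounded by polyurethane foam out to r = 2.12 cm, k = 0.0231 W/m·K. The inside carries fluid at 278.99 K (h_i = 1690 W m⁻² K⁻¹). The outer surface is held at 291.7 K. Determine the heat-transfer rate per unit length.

Q' = 3.54 W/m

Resistance network (inner→outer):
  R'_conv,in = 1/(2πr h) = 1/(2π·0.0110·1690) = 0.008561 m·K/W
  R'_brass = ln(0.0126/0.0110)/(2πk) = 0.1358/(2π·97.6) = 2.214×10^-4 m·K/W
  R'_polyurethane foam = ln(0.0212/0.0126)/(2πk) = 0.5203/(2π·0.0231) = 3.585 m·K/W
ΣR = 0.008561 + 2.214×10^-4 + 3.585 = 3.594 m·K/W
Q' = ΔT/ΣR = (278.99 K − 291.7 K)/3.594 = -3.54 W/m
(Negative Q' ⇒ heat flows inward; heat gain = 3.54 W/m.)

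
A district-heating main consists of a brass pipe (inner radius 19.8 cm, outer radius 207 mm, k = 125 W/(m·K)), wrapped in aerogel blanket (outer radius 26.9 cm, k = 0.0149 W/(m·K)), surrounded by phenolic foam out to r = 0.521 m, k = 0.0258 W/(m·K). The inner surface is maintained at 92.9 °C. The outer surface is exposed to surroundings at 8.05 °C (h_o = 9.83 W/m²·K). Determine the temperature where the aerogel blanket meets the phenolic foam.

T = 58.5 °C

Series thermal resistances, inner to outer:
  R'_brass = ln(0.207/0.198)/(2πk) = 0.04445/(2π·125) = 5.660×10^-5 m·K/W
  R'_aerogel blanket = ln(0.269/0.207)/(2πk) = 0.2620/(2π·0.0149) = 2.798 m·K/W
  R'_phenolic foam = ln(0.521/0.269)/(2πk) = 0.6610/(2π·0.0258) = 4.078 m·K/W
  R'_conv,out = 1/(2πr h) = 1/(2π·0.521·9.83) = 0.03108 m·K/W
ΣR = 5.660×10^-5 + 2.798 + 4.078 + 0.03108 = 6.907 m·K/W
Q' = ΔT/ΣR = (92.9 °C − 8.05 °C)/6.907 = 12.28 W/m
From the inner boundary to the aerogel blanket/phenolic foam interface, ΣR_partial = 2.798 m·K/W.
T_interface = T_in − Q'·ΣR_partial = 92.9 °C − (12.28)(2.798) = 58.5 °C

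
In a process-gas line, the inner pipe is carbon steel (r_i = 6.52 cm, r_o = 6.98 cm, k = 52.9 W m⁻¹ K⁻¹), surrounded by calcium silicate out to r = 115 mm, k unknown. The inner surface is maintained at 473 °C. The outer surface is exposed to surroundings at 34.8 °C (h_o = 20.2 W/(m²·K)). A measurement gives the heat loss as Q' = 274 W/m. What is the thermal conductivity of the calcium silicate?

ΣR = ΔT/Q' = |473 − 34.8|/274 = 1.599 m·K/W
Known resistances:
  R'_carbon steel = ln(0.0698/0.0652)/(2πk) = 0.06817/(2π·52.9) = 2.051×10^-4 m·K/W
  R'_conv,out = 1/(2πr h) = 1/(2π·0.115·20.2) = 0.06851 m·K/W
R_calcium silicate = ΣR − ΣR_known = 1.599 − 0.06872 = 1.530 m·K/W
ln(r₂/r₁)/(2πk) = 1.530 ⇒ k = 0.4993/(2π·1.530) = 0.0519 W/m·K

k = 0.0519 W/m·K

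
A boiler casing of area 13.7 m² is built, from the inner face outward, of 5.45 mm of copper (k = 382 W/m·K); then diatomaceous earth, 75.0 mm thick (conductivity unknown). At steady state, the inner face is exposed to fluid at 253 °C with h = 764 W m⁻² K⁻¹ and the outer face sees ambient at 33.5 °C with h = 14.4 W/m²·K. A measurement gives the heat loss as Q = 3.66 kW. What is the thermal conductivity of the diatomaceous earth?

ΣR = ΔT/Q = |253 − 33.5|/3660 = 0.05997 K/W
Known resistances:
  R_conv,in = 1/(hA) = 1/(764·13.7) = 9.554×10^-5 K/W
  R_copper = L/(kA) = 0.00545/(382·13.7) = 1.041×10^-6 K/W
  R_conv,out = 1/(hA) = 1/(14.4·13.7) = 0.005069 K/W
R_diatomaceous earth = ΣR − ΣR_known = 0.05997 − 0.005166 = 0.05480 K/W
L/(kA) = 0.05480 ⇒ k = 0.0750/(0.05480·13.7) = 0.0999 W/m·K

k = 0.0999 W/m·K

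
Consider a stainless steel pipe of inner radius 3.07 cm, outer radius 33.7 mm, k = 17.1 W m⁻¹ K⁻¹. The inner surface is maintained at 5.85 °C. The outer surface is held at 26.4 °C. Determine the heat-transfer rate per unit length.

Q' = 2πk·ΔT/ln(r₂/r₁) = 2π × 17.1 × 20.55 / ln(0.0337/0.0307) = 23700 W/m

Q' = 23700 W/m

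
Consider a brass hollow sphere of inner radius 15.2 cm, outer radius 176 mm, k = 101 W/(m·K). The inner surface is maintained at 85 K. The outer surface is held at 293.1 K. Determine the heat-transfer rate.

Q = 294 kW

Q = 4πk·ΔT/(1/r₁ − 1/r₂) = 4π × 101 × 208.1 / (1/0.152 − 1/0.176) = 2.94×10^5 W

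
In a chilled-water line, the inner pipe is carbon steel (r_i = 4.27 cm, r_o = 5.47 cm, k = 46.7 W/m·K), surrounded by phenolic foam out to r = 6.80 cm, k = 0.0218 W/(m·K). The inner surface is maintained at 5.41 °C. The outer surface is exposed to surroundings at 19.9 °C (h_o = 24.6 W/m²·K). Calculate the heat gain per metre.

Treat each layer as a resistance in series:
  R'_carbon steel = ln(0.0547/0.0427)/(2πk) = 0.2477/(2π·46.7) = 8.440×10^-4 m·K/W
  R'_phenolic foam = ln(0.0680/0.0547)/(2πk) = 0.2176/(2π·0.0218) = 1.589 m·K/W
  R'_conv,out = 1/(2πr h) = 1/(2π·0.0680·24.6) = 0.09514 m·K/W
ΣR = 8.440×10^-4 + 1.589 + 0.09514 = 1.685 m·K/W
Q' = ΔT/ΣR = (5.41 °C − 19.9 °C)/1.685 = -8.60 W/m
(Negative Q' ⇒ heat flows inward; heat gain = 8.60 W/m.)

Q' = 8.60 W/m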